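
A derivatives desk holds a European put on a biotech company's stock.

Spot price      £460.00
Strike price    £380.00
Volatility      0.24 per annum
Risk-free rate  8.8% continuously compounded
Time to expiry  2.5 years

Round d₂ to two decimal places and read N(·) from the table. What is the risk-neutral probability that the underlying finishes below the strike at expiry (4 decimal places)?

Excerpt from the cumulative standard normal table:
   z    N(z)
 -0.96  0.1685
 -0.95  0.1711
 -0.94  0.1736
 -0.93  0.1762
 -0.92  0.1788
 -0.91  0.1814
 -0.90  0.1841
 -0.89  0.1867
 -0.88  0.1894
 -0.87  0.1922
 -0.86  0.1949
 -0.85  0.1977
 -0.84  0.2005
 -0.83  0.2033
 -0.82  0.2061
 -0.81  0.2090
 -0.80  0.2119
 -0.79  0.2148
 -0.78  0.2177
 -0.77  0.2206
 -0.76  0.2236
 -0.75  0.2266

T = 2.5;  σ√T = 0.3795
ln(S/K) + (r + σ²/2)T = ln(460/380) + (0.088 + 0.24²/2)·2.5 = 0.1911 + 0.2920 = 0.4831
d₁ = 0.4831 / 0.3795 = 1.2730 → 1.27
d₂ = d₁ − σ√T = 1.2730 − 0.3795 = 0.8935 → 0.89
Risk-neutral Pr[S_T < K] = N(−d₂) = N(-0.89) = 0.1867

0.1867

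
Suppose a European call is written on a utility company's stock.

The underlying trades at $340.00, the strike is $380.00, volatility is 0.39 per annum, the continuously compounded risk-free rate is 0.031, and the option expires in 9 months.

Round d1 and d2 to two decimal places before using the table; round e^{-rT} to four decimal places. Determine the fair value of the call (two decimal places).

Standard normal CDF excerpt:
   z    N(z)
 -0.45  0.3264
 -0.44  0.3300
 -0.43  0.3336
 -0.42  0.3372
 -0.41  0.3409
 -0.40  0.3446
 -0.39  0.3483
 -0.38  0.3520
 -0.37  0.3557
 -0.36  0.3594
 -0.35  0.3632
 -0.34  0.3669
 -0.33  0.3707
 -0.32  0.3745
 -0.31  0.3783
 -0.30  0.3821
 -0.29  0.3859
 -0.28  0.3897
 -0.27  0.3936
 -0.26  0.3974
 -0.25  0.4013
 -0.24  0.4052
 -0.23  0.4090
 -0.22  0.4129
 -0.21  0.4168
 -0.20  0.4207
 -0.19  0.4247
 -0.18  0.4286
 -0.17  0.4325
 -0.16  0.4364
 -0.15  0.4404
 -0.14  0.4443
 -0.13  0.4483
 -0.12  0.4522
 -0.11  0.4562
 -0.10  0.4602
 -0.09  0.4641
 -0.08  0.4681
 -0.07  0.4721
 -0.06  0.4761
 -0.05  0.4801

σ√T = 0.39·√0.75 = 0.3377
ln(S/K) + (r + σ²/2)T = ln(340/380) + (0.031 + 0.39²/2)·0.75 = -0.1112 + 0.0803 = -0.0309
d₁ = -0.0309 / 0.3377 = -0.0916 which rounds to -0.09
d₂ = d₁ − σ√T = -0.0916 − 0.3377 = -0.4294 which rounds to -0.43
e^(−rT) = e^(−0.031·0.75) = 0.9770
N(d₁) = N(-0.09) = 0.4641;  N(d₂) = N(-0.43) = 0.3336
C = 340·0.4641 − 380·0.9770·0.3336 = 157.7940 − 123.8523 = 33.9417

$33.94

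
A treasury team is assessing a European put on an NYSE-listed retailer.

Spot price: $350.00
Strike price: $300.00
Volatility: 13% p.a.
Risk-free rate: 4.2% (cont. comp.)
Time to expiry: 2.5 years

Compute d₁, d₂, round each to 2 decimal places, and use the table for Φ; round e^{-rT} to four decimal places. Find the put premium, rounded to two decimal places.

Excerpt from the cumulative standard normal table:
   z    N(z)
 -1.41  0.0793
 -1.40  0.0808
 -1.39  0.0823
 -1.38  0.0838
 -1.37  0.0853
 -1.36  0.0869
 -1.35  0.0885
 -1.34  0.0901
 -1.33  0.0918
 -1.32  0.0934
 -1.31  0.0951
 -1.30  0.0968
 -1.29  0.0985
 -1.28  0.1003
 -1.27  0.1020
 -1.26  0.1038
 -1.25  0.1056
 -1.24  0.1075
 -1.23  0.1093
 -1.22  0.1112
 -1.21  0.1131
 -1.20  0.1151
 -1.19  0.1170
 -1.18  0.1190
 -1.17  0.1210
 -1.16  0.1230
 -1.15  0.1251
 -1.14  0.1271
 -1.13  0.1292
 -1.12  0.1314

$2.81

σ√T = 0.13·√2.5 = 0.2055
d₁ = [ln(350/300) + (0.042 + ½·0.13²)·2.5] / (σ√T) = (0.1542 + 0.1261) / 0.2055 = 1.3636 which rounds to 1.36
d₂ = 1.3636 − 0.2055 = 1.1580 which rounds to 1.16
exp(−rT) = exp(−0.042·2.5) = 0.9003
P = 300·0.9003·N(-1.16) − 350·N(-1.36) = 300·0.9003·0.1230 − 350·0.0869 = 33.2211 − 30.4150 = 2.8061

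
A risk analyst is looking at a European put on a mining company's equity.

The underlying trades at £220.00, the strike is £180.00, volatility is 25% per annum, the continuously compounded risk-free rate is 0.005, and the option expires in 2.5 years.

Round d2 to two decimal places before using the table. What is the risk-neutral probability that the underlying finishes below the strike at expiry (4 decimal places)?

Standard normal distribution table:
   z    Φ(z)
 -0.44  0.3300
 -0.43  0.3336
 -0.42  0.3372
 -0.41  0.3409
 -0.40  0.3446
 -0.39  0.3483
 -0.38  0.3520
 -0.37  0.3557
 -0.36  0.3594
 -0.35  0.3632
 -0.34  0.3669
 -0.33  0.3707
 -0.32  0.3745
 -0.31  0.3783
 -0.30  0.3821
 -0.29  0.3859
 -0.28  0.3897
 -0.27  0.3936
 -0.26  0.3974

0.3669

T = 2.5;  σ√T = 0.3953
d₁ = [ln(220/180) + (0.005 + 0.25²/2)·2.5] / 0.3953 = [0.2007 + 0.0906] / 0.3953 = 0.7369 → 0.74
d₂ = d₁ − σ√T = 0.7369 − 0.3953 = 0.3416 → 0.34
Pr(exercise) under Q = N(−d₂) = N(-0.34) = 0.3669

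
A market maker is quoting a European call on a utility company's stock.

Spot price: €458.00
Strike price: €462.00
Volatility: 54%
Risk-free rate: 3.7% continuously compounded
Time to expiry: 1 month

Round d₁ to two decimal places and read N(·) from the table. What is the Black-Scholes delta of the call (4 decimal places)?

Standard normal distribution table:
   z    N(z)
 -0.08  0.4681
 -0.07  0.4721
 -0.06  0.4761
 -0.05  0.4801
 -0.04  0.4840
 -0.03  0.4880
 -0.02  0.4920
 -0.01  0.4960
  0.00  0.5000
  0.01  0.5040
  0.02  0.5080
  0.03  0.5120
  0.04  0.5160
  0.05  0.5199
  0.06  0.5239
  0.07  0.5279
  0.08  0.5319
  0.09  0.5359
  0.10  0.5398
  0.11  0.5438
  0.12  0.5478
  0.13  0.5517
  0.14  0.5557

0.5160

T = 0.08333;  σ√T = 0.1559
d₁ = [ln(458/462) + (0.037 + ½·0.54²)·0.08333] / (σ√T) = (-0.0087 + 0.0152) / 0.1559 = 0.0419 which rounds to 0.04
N(d₁) = N(0.04) = 0.5160
Δ_call = N(d₁) = 0.5160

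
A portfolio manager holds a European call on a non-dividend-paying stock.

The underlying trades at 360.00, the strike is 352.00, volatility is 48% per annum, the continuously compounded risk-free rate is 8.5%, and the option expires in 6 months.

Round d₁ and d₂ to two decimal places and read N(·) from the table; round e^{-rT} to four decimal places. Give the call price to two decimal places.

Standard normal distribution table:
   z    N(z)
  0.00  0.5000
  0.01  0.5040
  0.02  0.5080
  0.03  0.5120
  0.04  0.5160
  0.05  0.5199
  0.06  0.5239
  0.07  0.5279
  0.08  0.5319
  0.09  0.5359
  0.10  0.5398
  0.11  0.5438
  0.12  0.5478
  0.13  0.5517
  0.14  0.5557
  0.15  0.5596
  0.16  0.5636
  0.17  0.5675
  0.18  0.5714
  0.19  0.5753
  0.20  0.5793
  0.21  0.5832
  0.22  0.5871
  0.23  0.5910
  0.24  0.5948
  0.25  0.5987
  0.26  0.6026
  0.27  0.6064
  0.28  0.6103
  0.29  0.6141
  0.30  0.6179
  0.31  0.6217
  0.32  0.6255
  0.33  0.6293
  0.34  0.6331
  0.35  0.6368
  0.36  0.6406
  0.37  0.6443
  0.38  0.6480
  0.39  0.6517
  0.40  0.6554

59.24

σ√T = 0.48·√0.5 = 0.3394
d₁ = [ln(360/352) + (0.085 + ½·0.48²)·0.5] / (σ√T) = (0.0225 + 0.1001) / 0.3394 = 0.3611 → 0.36
d₂ = 0.3611 − 0.3394 = 0.0217 → 0.02
exp(−rT) = exp(−0.085·0.5) = 0.9584
N(d₁) = N(0.36) = 0.6406;  N(d₂) = N(0.02) = 0.5080
C = 360·0.6406 − 352·0.9584·0.5080 = 230.6160 − 171.3773 = 59.2387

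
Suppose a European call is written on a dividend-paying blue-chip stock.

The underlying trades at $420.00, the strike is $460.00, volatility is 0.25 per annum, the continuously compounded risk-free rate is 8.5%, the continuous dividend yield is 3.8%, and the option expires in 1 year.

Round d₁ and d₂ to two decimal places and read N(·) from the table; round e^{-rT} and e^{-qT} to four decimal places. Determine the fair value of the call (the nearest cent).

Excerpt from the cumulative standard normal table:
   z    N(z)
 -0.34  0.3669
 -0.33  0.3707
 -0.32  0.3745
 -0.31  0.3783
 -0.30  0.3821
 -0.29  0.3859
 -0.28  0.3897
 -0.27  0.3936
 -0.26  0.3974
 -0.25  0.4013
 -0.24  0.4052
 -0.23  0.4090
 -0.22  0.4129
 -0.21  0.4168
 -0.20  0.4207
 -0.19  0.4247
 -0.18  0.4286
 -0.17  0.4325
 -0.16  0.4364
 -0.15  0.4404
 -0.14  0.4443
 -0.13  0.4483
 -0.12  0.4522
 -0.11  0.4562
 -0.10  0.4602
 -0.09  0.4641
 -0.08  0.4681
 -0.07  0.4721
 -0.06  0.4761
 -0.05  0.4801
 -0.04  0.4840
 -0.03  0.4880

$32.68

T = 1;  σ√T = 0.2500
ln(S/K) + (r − q + σ²/2)T = ln(420/460) + (0.085 − 0.038 + 0.25²/2)·1 = -0.0910 + 0.0783 = -0.0127
d₁ = -0.0127 / 0.2500 = -0.0509 ⇒ -0.05
d₂ = d₁ − σ√T = -0.0509 − 0.2500 = -0.3009 ⇒ -0.30
exp(−qT) = exp(−0.038·1) = 0.9627;  exp(−rT) = exp(−0.085·1) = 0.9185
N(d₁) = N(-0.05) = 0.4801;  N(d₂) = N(-0.30) = 0.3821
C = 420·0.9627·0.4801 − 460·0.9185·0.3821 = 194.1208 − 161.4411 = 32.6797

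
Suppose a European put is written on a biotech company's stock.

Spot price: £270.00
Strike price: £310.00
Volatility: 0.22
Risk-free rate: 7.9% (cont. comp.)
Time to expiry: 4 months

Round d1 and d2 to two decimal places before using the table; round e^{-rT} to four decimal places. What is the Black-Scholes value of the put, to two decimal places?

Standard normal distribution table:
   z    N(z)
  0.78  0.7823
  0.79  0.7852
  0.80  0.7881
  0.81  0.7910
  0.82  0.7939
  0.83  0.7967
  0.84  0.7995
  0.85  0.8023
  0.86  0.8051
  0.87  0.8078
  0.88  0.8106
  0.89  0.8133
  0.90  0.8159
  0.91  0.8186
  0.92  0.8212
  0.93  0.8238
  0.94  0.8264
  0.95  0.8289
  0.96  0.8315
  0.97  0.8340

σ√T = 0.22 × 0.5774 = 0.1270
d₁ = [ln(270/310) + (0.079 + 0.22²/2)·0.3333] / 0.1270 = [-0.1382 + 0.0344] / 0.1270 = -0.8168 ⇒ -0.82
d₂ = d₁ − σ√T = -0.8168 − 0.1270 = -0.9438 ⇒ -0.94
e^(−rT) = e^(−0.079·0.3333) = 0.9740
N(−d₂) = N(0.94) = 0.8264;  N(−d₁) = N(0.82) = 0.7939
P = 310·0.9740·0.8264 − 270·0.7939 = 249.5232 − 214.3530 = 35.1702

£35.17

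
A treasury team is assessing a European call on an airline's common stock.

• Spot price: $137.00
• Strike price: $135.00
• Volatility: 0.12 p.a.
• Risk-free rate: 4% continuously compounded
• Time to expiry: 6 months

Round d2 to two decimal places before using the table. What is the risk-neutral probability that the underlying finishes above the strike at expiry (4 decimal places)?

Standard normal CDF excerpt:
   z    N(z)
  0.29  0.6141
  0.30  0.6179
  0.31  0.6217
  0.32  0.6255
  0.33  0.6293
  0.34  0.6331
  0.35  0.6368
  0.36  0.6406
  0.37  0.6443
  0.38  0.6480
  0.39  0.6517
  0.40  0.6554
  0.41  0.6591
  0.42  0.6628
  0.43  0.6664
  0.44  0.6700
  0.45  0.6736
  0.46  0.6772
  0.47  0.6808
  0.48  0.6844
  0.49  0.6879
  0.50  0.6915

σ√T = 0.12·√0.5 = 0.0849
d₁ = [ln(137/135) + (0.04 + ½·0.12²)·0.5] / (σ√T) = (0.0147 + 0.0236) / 0.0849 = 0.4514 ≈ 0.45
d₂ = 0.4514 − 0.0849 = 0.3666 ≈ 0.37
Risk-neutral Pr[S_T > K] = N(d₂) = N(0.37) = 0.6443

0.6443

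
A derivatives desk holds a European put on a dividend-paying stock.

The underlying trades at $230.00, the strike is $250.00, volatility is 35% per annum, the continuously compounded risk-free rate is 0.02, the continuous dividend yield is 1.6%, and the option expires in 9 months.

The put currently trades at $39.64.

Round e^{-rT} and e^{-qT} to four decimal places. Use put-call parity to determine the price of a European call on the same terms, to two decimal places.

$20.63

exp(−qT) = exp(−0.016·0.75) = 0.9881;  exp(−rT) = exp(−0.02·0.75) = 0.9851
Put-call parity: C − P = S·e^(−qT) − K·e^(−rT) = 230·0.9881 − 250·0.9851 = 227.2630 − 246.2750 = -19.0120
C = P + (C − P) = 39.64 + (-19.0120) = 20.6280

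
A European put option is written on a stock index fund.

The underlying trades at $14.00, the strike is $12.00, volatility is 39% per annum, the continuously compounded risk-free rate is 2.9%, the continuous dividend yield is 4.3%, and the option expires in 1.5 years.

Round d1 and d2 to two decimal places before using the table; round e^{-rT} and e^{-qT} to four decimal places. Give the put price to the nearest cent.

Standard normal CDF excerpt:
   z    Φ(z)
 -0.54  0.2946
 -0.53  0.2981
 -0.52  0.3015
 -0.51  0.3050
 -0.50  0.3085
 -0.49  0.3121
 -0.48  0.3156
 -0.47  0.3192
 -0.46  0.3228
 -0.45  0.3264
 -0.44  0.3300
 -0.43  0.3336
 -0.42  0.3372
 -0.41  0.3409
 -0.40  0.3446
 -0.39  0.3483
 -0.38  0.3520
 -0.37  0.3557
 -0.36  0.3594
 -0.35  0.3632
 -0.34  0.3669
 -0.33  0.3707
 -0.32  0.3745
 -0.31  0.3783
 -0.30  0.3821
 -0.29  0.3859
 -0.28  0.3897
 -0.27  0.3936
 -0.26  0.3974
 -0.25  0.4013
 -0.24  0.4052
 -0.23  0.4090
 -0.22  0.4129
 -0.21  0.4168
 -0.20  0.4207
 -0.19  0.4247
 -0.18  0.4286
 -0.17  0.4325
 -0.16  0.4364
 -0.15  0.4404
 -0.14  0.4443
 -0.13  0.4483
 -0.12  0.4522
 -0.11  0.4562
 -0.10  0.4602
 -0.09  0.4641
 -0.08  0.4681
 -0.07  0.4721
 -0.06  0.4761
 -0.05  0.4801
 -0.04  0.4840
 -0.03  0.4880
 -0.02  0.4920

$1.60

σ√T = 0.39·√1.5 = 0.4777
d₁ = [ln(14/12) + (0.029 − 0.043 + ½·0.39²)·1.5] / (σ√T) = (0.1542 + 0.0931) / 0.4777 = 0.5176 ≈ 0.52
d₂ = 0.5176 − 0.4777 = 0.0399 ≈ 0.04
e^(−qT) = e^(−0.043·1.5) = 0.9375;  e^(−rT) = e^(−0.029·1.5) = 0.9574
N(−d₂) = N(-0.04) = 0.4840;  N(−d₁) = N(-0.52) = 0.3015
P = 12·0.9574·0.4840 − 14·0.9375·0.3015 = 5.5606 − 3.9572 = 1.6034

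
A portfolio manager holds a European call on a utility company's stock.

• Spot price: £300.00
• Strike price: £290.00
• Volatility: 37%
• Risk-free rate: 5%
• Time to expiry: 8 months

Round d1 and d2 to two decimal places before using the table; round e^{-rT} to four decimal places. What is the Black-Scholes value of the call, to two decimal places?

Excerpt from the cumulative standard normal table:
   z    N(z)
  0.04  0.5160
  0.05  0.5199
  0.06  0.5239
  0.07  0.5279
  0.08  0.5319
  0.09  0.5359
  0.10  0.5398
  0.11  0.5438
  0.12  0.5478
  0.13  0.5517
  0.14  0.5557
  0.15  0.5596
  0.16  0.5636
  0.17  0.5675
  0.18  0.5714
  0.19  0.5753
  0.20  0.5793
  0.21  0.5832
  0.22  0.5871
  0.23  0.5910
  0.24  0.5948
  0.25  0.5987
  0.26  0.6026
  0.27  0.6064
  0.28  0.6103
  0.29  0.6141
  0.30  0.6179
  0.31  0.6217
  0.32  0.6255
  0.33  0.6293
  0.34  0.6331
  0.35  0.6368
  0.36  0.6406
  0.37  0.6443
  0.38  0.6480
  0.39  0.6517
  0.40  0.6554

T = 0.6667;  σ√T = 0.3021
ln(S/K) + (r + σ²/2)T = ln(300/290) + (0.05 + 0.37²/2)·0.6667 = 0.0339 + 0.0790 = 0.1129
d₁ = 0.1129 / 0.3021 = 0.3736 which rounds to 0.37
d₂ = d₁ − σ√T = 0.3736 − 0.3021 = 0.0715 which rounds to 0.07
e^(−rT) = e^(−0.05·0.6667) = 0.9672
C = 300·N(0.37) − 290·0.9672·N(0.07) = 300·0.6443 − 290·0.9672·0.5279 = 193.2900 − 148.0696 = 45.2204

£45.22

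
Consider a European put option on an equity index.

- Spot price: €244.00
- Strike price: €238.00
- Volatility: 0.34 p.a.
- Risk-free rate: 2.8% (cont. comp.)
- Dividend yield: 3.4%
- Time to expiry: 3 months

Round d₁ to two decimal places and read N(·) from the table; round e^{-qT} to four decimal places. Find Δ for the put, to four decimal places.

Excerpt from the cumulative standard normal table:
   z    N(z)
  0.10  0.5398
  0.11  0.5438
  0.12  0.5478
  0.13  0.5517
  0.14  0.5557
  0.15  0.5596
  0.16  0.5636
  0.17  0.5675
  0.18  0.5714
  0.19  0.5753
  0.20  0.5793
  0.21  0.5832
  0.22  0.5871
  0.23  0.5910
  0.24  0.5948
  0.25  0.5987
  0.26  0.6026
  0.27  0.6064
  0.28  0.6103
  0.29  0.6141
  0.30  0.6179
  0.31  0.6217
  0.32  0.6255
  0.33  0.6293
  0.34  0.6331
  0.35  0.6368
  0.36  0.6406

T = 0.25;  σ√T = 0.1700
d₁ = [ln(244/238) + (0.028 − 0.034 + ½·0.34²)·0.25] / (σ√T) = (0.0249 + 0.0130) / 0.1700 = 0.2226 which rounds to 0.22
N(d₁) = N(0.22) = 0.5871
Δ_put = exp(−qT)·(N(d₁) − 1) = 0.9915·(0.5871 − 1) = -0.4094

-0.4094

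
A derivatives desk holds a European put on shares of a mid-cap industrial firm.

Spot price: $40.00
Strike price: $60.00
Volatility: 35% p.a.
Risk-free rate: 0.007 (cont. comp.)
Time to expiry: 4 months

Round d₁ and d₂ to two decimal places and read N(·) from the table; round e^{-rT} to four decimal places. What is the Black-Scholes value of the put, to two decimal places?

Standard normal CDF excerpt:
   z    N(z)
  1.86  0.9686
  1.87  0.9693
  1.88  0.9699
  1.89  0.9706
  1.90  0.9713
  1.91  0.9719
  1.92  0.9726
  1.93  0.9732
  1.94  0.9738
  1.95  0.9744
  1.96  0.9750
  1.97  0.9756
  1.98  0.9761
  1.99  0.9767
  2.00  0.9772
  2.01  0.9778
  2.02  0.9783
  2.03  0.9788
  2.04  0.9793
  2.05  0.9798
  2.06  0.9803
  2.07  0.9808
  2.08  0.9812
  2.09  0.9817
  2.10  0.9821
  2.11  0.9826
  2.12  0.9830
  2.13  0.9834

σ√T = 0.35·√0.3333 = 0.2021
d₁ = [ln(40/60) + (0.007 + 0.35²/2)·0.3333] / 0.2021 = [-0.4055 + 0.0227] / 0.2021 = -1.8939 ≈ -1.89
d₂ = d₁ − σ√T = -1.8939 − 0.2021 = -2.0960 ≈ -2.10
e^(−rT) = e^(−0.007·0.3333) = 0.9977
P = 60·0.9977·N(2.10) − 40·N(1.89) = 60·0.9977·0.9821 − 40·0.9706 = 58.7905 − 38.8240 = 19.9665

$19.97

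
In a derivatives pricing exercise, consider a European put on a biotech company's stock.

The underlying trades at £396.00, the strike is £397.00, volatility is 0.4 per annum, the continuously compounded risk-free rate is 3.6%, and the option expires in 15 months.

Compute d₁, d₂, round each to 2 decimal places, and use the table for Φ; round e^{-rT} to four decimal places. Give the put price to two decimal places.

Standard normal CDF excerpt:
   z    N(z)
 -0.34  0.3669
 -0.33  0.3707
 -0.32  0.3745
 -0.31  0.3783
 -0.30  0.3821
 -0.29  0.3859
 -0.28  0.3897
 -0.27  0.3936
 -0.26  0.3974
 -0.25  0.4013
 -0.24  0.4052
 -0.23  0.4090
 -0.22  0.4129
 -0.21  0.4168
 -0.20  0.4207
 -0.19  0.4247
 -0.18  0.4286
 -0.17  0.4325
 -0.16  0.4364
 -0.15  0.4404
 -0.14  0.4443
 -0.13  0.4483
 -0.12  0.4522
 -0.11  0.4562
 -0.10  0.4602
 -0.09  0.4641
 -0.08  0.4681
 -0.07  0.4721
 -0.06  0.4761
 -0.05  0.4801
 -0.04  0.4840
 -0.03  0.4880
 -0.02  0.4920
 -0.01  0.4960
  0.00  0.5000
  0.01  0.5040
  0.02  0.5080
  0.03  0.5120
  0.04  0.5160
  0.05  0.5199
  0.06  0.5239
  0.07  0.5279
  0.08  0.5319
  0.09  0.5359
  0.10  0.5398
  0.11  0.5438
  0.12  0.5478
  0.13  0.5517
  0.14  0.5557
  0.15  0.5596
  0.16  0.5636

£61.09

T = 1.25;  σ√T = 0.4472
d₁ = [ln(396/397) + (0.036 + 0.4²/2)·1.25] / 0.4472 = [-0.0025 + 0.1450] / 0.4472 = 0.3186 which rounds to 0.32
d₂ = d₁ − σ√T = 0.3186 − 0.4472 = -0.1286 which rounds to -0.13
exp(−rT) = exp(−0.036·1.25) = 0.9560
P = 397·0.9560·N(0.13) − 396·N(-0.32) = 397·0.9560·0.5517 − 396·0.3745 = 209.3878 − 148.3020 = 61.0858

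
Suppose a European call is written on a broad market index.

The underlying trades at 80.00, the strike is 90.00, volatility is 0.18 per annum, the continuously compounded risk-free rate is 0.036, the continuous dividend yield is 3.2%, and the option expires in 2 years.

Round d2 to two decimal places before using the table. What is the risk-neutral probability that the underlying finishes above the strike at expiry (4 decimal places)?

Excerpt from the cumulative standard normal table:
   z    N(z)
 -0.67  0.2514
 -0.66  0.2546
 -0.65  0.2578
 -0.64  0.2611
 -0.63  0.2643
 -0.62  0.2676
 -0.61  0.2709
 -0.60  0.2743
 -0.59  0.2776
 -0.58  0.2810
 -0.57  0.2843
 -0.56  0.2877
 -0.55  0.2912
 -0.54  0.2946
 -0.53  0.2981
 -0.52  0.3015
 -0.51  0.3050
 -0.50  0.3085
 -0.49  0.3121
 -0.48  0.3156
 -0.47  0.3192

T = 2;  σ√T = 0.2546
d₁ = [ln(80/90) + (0.036 − 0.032 + 0.18²/2)·2] / 0.2546 = [-0.1178 + 0.0404] / 0.2546 = -0.3040 ⇒ -0.30
d₂ = d₁ − σ√T = -0.3040 − 0.2546 = -0.5585 ⇒ -0.56
Pr(exercise) under Q = N(d₂) = 0.2877

0.2877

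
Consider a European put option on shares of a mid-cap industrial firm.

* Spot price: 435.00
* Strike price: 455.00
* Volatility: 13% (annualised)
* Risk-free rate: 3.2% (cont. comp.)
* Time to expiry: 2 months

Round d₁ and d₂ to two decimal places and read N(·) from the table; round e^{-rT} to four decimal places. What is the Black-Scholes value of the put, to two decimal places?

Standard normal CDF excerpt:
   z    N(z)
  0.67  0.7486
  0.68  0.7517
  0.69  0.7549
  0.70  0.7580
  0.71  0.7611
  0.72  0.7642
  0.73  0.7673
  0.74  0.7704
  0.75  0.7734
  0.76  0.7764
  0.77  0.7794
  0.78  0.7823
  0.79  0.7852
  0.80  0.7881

20.32

σ√T = 0.13 × 0.4082 = 0.0531
d₁ = [ln(435/455) + (0.032 + 0.13²/2)·0.1667] / 0.0531 = [-0.0450 + 0.0067] / 0.0531 = -0.7200 which rounds to -0.72
d₂ = d₁ − σ√T = -0.7200 − 0.0531 = -0.7730 which rounds to -0.77
e^(−rT) = e^(−0.032·0.1667) = 0.9947
N(−d₂) = N(0.77) = 0.7794;  N(−d₁) = N(0.72) = 0.7642
P = 455·0.9947·0.7794 − 435·0.7642 = 352.7475 − 332.4270 = 20.3205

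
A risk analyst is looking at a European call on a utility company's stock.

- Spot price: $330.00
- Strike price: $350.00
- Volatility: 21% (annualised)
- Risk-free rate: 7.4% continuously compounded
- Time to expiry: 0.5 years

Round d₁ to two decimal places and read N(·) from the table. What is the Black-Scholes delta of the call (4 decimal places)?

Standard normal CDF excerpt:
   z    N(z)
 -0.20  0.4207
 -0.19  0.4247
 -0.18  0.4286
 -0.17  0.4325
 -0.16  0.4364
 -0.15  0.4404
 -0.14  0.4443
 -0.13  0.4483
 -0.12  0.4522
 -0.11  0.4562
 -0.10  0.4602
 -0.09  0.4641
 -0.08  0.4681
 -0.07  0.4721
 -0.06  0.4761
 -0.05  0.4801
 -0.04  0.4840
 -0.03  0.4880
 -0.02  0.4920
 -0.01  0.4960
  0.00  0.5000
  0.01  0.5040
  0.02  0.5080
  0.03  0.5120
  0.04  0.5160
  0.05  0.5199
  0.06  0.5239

0.4721

σ√T = 0.21 × 0.7071 = 0.1485
d₁ = [ln(330/350) + (0.074 + 0.21²/2)·0.5] / 0.1485 = [-0.0588 + 0.0480] / 0.1485 = -0.0728 → -0.07
N(d₁) = N(-0.07) = 0.4721
Δ_call = N(d₁) = 0.4721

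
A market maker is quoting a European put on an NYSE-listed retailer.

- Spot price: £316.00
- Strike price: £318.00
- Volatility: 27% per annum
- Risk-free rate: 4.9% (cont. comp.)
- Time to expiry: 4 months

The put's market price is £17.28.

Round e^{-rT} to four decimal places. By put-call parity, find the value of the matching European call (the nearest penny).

£20.43

exp(−rT) = exp(−0.049·0.3333) = 0.9838
Put-call parity: C − P = S − K·e^(−rT) = 316 − 318·0.9838 = 316 − 312.8484 = 3.1516
C = P + (C − P) = 17.28 + (3.1516) = 20.4316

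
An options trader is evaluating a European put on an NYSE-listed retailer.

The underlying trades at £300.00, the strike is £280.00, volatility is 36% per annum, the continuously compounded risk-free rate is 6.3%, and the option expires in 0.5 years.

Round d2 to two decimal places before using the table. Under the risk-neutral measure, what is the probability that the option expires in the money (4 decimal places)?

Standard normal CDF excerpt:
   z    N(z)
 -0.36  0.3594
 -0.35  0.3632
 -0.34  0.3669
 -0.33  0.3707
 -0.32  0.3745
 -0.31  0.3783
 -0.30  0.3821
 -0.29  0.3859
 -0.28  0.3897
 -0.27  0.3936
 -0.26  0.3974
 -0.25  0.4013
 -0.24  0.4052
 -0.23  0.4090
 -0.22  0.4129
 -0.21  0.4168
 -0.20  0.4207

0.3936

T = 0.5;  σ√T = 0.2546
ln(S/K) + (r + σ²/2)T = ln(300/280) + (0.063 + 0.36²/2)·0.5 = 0.0690 + 0.0639 = 0.1329
d₁ = 0.1329 / 0.2546 = 0.5221 ≈ 0.52
d₂ = d₁ − σ√T = 0.5221 − 0.2546 = 0.2675 ≈ 0.27
Risk-neutral Pr[S_T < K] = N(−d₂) = N(-0.27) = 0.3936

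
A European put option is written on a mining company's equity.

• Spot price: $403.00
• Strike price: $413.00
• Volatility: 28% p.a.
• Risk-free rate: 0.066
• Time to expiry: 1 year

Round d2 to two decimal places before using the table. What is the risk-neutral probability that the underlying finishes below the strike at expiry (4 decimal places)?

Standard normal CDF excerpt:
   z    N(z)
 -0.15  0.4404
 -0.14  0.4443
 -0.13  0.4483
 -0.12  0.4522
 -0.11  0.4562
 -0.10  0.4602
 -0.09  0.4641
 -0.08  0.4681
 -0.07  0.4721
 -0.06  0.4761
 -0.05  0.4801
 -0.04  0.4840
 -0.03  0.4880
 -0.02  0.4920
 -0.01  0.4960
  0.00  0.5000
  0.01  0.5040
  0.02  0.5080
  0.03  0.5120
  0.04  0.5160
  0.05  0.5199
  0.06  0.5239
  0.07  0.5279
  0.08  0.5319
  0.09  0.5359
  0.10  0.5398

T = 1;  σ√T = 0.2800
d₁ = [ln(403/413) + (0.066 + 0.28²/2)·1] / 0.2800 = [-0.0245 + 0.1052] / 0.2800 = 0.2882 → 0.29
d₂ = d₁ − σ√T = 0.2882 − 0.2800 = 0.0082 → 0.01
Risk-neutral Pr[S_T < K] = N(−d₂) = N(-0.01) = 0.4960

0.4960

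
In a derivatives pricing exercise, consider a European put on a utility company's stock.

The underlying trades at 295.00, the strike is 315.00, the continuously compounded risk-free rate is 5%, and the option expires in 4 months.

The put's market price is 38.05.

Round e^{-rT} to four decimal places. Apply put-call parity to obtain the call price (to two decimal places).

23.25

exp(−rT) = exp(−0.05·0.3333) = 0.9835
Put-call parity: C − P = S − K·e^(−rT) = 295 − 315·0.9835 = 295 − 309.8025 = -14.8025
C = P + (C − P) = 38.05 + (-14.8025) = 23.2475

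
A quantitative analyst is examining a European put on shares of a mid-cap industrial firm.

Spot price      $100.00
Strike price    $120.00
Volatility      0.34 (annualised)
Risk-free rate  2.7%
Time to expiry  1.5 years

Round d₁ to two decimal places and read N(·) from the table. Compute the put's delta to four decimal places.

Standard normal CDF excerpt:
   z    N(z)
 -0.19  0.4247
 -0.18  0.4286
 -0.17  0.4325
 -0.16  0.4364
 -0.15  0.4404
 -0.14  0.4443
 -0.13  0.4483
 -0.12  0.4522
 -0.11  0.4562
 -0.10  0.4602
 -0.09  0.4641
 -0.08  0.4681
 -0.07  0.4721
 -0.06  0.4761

σ√T = 0.34 × 1.2247 = 0.4164
d₁ = [ln(100/120) + (0.027 + 0.34²/2)·1.5] / 0.4164 = [-0.1823 + 0.1272] / 0.4164 = -0.1324 → -0.13
N(d₁) = N(-0.13) = 0.4483
Δ_put = N(d₁) − 1 = 0.4483 − 1 = -0.5517

-0.5517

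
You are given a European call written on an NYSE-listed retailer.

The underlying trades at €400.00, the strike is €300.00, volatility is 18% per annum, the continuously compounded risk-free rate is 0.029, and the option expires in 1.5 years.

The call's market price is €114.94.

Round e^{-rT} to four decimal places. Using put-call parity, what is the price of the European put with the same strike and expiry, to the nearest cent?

€2.16

e^(−rT) = e^(−0.029·1.5) = 0.9574
Put-call parity: C − P = S − K·e^(−rT) = 400 − 300·0.9574 = 400 − 287.2200 = 112.7800
P = C − (C − P) = 114.94 − (112.7800) = 2.1600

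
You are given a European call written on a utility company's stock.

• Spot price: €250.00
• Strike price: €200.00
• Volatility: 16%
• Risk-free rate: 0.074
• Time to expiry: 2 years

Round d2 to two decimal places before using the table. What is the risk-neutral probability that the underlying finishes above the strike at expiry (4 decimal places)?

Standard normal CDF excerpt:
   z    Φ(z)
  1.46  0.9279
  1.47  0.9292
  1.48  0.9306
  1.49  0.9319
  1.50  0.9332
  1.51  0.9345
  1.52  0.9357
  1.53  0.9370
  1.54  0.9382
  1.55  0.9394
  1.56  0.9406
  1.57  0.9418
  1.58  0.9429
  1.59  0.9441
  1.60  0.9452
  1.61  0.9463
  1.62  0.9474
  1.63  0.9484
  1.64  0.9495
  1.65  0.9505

0.9370

T = 2;  σ√T = 0.2263
d₁ = [ln(250/200) + (0.074 + ½·0.16²)·2] / (σ√T) = (0.2231 + 0.1736) / 0.2263 = 1.7534 which rounds to 1.75
d₂ = 1.7534 − 0.2263 = 1.5271 which rounds to 1.53
Pr(exercise) under Q = N(d₂) = 0.9370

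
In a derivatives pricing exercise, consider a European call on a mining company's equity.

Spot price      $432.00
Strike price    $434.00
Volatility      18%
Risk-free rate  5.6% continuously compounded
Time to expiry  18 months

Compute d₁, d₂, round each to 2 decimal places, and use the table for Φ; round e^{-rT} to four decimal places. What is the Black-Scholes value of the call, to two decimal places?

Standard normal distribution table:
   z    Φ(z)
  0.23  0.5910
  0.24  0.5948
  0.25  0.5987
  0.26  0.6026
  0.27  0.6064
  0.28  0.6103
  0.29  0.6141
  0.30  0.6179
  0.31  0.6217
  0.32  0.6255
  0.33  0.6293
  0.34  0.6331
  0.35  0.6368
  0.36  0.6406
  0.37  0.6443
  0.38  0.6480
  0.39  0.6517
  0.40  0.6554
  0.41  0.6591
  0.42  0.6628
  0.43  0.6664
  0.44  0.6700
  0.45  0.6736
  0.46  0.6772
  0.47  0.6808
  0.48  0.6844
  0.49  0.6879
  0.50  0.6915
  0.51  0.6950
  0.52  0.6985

T = 1.5;  σ√T = 0.2205
d₁ = [ln(432/434) + (0.056 + 0.18²/2)·1.5] / 0.2205 = [-0.0046 + 0.1083] / 0.2205 = 0.4703 ⇒ 0.47
d₂ = d₁ − σ√T = 0.4703 − 0.2205 = 0.2499 ⇒ 0.25
exp(−rT) = exp(−0.056·1.5) = 0.9194
N(d₁) = N(0.47) = 0.6808;  N(d₂) = N(0.25) = 0.5987
C = 432·0.6808 − 434·0.9194·0.5987 = 294.1056 − 238.8930 = 55.2126

$55.21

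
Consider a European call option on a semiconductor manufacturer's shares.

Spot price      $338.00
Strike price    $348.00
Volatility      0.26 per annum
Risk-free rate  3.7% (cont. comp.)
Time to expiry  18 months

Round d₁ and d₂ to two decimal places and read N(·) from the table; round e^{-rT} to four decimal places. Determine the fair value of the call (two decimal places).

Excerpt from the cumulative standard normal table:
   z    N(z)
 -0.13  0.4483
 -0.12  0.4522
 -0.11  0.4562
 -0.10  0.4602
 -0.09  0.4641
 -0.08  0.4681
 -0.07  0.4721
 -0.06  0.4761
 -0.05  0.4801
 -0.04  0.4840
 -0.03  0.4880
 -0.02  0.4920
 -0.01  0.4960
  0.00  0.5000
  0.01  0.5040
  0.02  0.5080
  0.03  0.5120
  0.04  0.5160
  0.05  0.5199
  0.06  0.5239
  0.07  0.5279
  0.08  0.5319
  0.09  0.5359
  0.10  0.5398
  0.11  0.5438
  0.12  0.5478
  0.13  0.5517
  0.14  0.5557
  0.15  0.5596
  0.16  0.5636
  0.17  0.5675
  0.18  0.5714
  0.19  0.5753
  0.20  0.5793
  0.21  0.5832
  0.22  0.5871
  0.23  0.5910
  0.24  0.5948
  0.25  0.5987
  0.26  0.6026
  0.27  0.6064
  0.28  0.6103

σ√T = 0.26·√1.5 = 0.3184
d₁ = [ln(338/348) + (0.037 + 0.26²/2)·1.5] / 0.3184 = [-0.0292 + 0.1062] / 0.3184 = 0.2419 ≈ 0.24
d₂ = d₁ − σ√T = 0.2419 − 0.3184 = -0.0765 ≈ -0.08
exp(−rT) = exp(−0.037·1.5) = 0.9460
N(d₁) = N(0.24) = 0.5948;  N(d₂) = N(-0.08) = 0.4681
C = 338·0.5948 − 348·0.9460·0.4681 = 201.0424 − 154.1023 = 46.9401

$46.94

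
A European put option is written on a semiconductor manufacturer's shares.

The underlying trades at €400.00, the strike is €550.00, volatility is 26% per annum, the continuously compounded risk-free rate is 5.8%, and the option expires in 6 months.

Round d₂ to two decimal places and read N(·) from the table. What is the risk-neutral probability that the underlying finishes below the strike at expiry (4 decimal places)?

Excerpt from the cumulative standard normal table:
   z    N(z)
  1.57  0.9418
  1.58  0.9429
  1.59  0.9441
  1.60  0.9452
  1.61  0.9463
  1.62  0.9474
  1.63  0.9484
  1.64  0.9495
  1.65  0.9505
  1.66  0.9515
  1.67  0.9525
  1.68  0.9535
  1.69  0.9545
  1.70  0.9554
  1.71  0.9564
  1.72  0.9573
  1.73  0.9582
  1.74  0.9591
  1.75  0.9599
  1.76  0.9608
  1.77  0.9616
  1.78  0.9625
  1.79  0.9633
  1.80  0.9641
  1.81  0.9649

0.9525

σ√T = 0.26 × 0.7071 = 0.1838
ln(S/K) + (r + σ²/2)T = ln(400/550) + (0.058 + 0.26²/2)·0.5 = -0.3185 + 0.0459 = -0.2726
d₁ = -0.2726 / 0.1838 = -1.4825 ≈ -1.48
d₂ = d₁ − σ√T = -1.4825 − 0.1838 = -1.6663 ≈ -1.67
Risk-neutral Pr[S_T < K] = N(−d₂) = N(1.67) = 0.9525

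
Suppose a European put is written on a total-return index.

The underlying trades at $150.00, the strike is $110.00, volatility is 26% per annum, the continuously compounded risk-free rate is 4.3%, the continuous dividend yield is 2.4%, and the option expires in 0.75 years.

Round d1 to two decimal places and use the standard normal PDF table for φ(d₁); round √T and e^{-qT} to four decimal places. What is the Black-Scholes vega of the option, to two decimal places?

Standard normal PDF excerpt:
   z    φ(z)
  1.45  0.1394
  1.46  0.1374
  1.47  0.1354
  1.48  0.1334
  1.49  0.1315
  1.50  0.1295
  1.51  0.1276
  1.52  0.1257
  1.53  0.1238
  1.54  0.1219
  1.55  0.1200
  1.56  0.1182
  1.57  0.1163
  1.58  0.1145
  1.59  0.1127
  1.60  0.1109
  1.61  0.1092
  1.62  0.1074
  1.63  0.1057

15.31

σ√T = 0.26 × 0.8660 = 0.2252
d₁ = [ln(150/110) + (0.043 − 0.024 + 0.26²/2)·0.75] / 0.2252 = [0.3102 + 0.0396] / 0.2252 = 1.5533 ≈ 1.55
√T = √0.75 = 0.8660
φ(d₁) = φ(1.55) = 0.1200
exp(−qT) = exp(−0.024·0.75) = 0.9822
vega = S·exp(−qT)·φ(d₁)·√T = 150·0.9822·0.1200·0.8660 = 15.3105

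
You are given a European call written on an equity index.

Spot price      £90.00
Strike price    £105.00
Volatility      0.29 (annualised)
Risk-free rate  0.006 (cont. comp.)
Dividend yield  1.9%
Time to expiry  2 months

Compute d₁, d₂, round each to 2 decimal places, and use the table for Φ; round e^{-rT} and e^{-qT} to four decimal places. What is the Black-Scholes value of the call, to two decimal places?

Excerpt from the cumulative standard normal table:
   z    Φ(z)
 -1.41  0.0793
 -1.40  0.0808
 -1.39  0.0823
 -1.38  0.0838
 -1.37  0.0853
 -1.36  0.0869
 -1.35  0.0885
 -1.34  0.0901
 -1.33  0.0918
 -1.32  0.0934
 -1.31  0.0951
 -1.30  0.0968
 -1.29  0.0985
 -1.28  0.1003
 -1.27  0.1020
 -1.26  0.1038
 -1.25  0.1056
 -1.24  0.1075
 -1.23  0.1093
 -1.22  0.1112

£0.52

σ√T = 0.29 × 0.4082 = 0.1184
d₁ = [ln(90/105) + (0.006 − 0.019 + ½·0.29²)·0.1667] / (σ√T) = (-0.1542 + 0.0048) / 0.1184 = -1.2611 → -1.26
d₂ = -1.2611 − 0.1184 = -1.3795 → -1.38
exp(−qT) = exp(−0.019·0.1667) = 0.9968;  exp(−rT) = exp(−0.006·0.1667) = 0.9990
N(d₁) = N(-1.26) = 0.1038;  N(d₂) = N(-1.38) = 0.0838
C = 90·0.9968·0.1038 − 105·0.9990·0.0838 = 9.3121 − 8.7902 = 0.5219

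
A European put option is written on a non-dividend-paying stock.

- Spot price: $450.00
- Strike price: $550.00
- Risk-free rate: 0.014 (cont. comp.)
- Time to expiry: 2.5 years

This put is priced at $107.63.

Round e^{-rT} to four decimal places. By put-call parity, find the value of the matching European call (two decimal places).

$26.55

exp(−rT) = exp(−0.014·2.5) = 0.9656
Put-call parity: C − P = S − K·e^(−rT) = 450 − 550·0.9656 = 450 − 531.0800 = -81.0800
C = P + (C − P) = 107.63 + (-81.0800) = 26.5500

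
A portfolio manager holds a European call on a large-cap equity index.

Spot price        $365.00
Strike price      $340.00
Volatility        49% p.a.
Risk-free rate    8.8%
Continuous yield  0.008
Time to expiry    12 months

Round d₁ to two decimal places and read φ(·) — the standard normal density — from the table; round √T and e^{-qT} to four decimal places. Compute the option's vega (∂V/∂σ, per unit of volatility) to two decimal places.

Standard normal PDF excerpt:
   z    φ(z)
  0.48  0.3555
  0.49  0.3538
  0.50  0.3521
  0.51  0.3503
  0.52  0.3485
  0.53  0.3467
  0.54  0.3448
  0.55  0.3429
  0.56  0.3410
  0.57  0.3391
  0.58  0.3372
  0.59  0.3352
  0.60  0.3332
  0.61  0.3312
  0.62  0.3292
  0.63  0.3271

124.16

σ√T = 0.49·√1 = 0.4900
d₁ = [ln(365/340) + (0.088 − 0.008 + 0.49²/2)·1] / 0.4900 = [0.0710 + 0.2000] / 0.4900 = 0.5531 ⇒ 0.55
√T = √1 = 1.0000
φ(d₁) = φ(0.55) = 0.3429
exp(−qT) = exp(−0.008·1) = 0.9920
vega = S·exp(−qT)·φ(d₁)·√T = 365·0.9920·0.3429·1.0000 = 124.1572
(The put has the same vega.)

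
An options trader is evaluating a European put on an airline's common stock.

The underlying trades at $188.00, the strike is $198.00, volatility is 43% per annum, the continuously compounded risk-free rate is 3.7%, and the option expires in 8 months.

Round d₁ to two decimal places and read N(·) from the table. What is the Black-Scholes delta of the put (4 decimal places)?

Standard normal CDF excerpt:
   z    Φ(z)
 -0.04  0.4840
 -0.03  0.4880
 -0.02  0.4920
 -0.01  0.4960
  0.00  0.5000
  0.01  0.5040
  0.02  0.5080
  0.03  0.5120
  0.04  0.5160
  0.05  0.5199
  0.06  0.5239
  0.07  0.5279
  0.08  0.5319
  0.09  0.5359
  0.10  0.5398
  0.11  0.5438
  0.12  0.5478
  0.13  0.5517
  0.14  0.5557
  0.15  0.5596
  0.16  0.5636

σ√T = 0.43·√0.6667 = 0.3511
d₁ = [ln(188/198) + (0.037 + 0.43²/2)·0.6667] / 0.3511 = [-0.0518 + 0.0863] / 0.3511 = 0.0982 ≈ 0.10
N(d₁) = N(0.10) = 0.5398
Δ_put = N(d₁) − 1 = 0.5398 − 1 = -0.4602

-0.4602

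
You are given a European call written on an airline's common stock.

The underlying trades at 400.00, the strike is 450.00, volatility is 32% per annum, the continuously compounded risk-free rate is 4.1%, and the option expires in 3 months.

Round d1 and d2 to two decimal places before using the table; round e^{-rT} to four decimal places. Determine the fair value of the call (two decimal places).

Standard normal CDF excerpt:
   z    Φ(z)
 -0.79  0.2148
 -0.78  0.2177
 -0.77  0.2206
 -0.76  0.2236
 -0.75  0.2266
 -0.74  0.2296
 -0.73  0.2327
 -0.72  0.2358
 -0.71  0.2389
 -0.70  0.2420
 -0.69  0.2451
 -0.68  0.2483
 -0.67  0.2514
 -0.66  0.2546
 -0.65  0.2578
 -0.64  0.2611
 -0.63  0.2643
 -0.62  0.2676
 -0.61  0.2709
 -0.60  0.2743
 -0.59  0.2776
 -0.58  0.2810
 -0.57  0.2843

σ√T = 0.32·√0.25 = 0.1600
d₁ = [ln(400/450) + (0.041 + ½·0.32²)·0.25] / (σ√T) = (-0.1178 + 0.0231) / 0.1600 = -0.5921 ≈ -0.59
d₂ = -0.5921 − 0.1600 = -0.7521 ≈ -0.75
exp(−rT) = exp(−0.041·0.25) = 0.9898
C = 400·N(-0.59) − 450·0.9898·N(-0.75) = 400·0.2776 − 450·0.9898·0.2266 = 111.0400 − 100.9299 = 10.1101

10.11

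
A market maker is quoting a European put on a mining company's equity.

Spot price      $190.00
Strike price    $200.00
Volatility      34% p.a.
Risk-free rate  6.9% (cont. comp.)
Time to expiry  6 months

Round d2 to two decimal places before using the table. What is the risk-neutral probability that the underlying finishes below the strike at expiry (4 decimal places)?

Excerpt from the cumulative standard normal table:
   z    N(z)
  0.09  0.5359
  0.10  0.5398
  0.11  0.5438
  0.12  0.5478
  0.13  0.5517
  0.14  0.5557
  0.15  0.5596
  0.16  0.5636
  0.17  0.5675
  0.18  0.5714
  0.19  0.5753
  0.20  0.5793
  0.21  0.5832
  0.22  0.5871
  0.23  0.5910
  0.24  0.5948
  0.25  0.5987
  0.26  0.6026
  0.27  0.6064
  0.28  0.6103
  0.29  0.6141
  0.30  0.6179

T = 0.5;  σ√T = 0.2404
ln(S/K) + (r + σ²/2)T = ln(190/200) + (0.069 + 0.34²/2)·0.5 = -0.0513 + 0.0634 = 0.0121
d₁ = 0.0121 / 0.2404 = 0.0504 which rounds to 0.05
d₂ = d₁ − σ√T = 0.0504 − 0.2404 = -0.1901 which rounds to -0.19
Risk-neutral Pr[S_T < K] = N(−d₂) = N(0.19) = 0.5753

0.5753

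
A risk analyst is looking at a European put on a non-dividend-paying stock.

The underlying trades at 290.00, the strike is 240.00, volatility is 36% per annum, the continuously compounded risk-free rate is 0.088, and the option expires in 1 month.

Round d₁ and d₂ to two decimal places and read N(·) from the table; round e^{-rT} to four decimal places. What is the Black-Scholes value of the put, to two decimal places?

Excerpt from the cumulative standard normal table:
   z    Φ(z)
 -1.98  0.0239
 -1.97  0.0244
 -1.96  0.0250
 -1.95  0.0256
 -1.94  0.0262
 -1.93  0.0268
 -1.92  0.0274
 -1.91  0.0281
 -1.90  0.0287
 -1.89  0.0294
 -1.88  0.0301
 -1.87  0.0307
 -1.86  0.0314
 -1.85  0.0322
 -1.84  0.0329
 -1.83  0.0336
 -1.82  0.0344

T = 0.08333;  σ√T = 0.1039
d₁ = [ln(290/240) + (0.088 + 0.36²/2)·0.08333] / 0.1039 = [0.1892 + 0.0127] / 0.1039 = 1.9435 → 1.94
d₂ = d₁ − σ√T = 1.9435 − 0.1039 = 1.8396 → 1.84
e^(−rT) = e^(−0.088·0.08333) = 0.9927
N(−d₂) = N(-1.84) = 0.0329;  N(−d₁) = N(-1.94) = 0.0262
P = 240·0.9927·0.0329 − 290·0.0262 = 7.8384 − 7.5980 = 0.2404

0.24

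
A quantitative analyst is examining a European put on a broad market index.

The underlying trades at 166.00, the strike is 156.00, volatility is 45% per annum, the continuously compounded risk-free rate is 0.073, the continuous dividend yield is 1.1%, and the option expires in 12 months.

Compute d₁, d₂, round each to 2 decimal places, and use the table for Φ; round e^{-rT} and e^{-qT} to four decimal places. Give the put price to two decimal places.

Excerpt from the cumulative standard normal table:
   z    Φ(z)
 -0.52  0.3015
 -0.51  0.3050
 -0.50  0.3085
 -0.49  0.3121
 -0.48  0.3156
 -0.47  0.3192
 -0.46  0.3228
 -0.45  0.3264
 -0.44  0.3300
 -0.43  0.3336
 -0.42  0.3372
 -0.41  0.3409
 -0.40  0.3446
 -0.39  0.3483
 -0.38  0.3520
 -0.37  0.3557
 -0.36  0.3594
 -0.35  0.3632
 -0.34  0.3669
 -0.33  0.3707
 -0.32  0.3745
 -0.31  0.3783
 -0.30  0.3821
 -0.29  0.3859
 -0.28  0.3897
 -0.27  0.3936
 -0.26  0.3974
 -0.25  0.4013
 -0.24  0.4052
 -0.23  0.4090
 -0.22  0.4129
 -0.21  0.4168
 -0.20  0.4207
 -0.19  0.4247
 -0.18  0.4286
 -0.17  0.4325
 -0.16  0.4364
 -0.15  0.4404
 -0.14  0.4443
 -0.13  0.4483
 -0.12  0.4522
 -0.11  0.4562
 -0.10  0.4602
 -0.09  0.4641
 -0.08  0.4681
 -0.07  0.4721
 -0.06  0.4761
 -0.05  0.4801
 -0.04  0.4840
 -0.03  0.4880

σ√T = 0.45 × 1.0000 = 0.4500
d₁ = [ln(166/156) + (0.073 − 0.011 + ½·0.45²)·1] / (σ√T) = (0.0621 + 0.1633) / 0.4500 = 0.5008 → 0.50
d₂ = 0.5008 − 0.4500 = 0.0508 → 0.05
exp(−qT) = exp(−0.011·1) = 0.9891;  exp(−rT) = exp(−0.073·1) = 0.9296
N(−d₂) = N(-0.05) = 0.4801;  N(−d₁) = N(-0.50) = 0.3085
P = 156·0.9296·0.4801 − 166·0.9891·0.3085 = 69.6229 − 50.6528 = 18.9701

18.97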